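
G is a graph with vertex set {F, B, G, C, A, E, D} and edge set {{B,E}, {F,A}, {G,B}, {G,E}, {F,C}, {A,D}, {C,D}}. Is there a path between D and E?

The component containing D is {A, C, D, F}, and E is not in it.

No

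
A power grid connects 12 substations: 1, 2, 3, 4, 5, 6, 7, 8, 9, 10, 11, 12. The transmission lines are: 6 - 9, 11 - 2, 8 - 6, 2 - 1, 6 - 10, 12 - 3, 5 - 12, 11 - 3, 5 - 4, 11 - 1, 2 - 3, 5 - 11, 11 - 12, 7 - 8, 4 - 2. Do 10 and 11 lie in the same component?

The component containing 10 is {6, 7, 8, 9, 10}, and 11 is not in it.

No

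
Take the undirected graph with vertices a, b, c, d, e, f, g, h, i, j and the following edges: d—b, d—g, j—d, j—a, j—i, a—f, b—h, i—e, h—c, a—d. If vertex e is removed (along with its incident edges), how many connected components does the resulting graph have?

With e gone, the remaining components are: {a, b, c, d, f, g, h, i, j}.
That is 1 component.

1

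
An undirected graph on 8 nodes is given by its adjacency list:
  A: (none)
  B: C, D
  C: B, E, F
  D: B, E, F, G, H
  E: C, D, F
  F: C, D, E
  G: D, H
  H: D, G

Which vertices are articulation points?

D

Removing D increases the component count from 2 to 3, so D is a cut vertex.
By contrast removing H leaves 2 components; it is not a cut vertex. No other vertex is a cut vertex either.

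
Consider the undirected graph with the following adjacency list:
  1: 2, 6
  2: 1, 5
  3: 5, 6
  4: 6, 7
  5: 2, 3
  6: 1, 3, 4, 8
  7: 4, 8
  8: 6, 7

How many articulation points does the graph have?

1

Removing 6 increases the component count from 1 to 2, so 6 is a cut vertex.
By contrast removing 5 leaves 1 component; it is not a cut vertex. No other vertex is a cut vertex either.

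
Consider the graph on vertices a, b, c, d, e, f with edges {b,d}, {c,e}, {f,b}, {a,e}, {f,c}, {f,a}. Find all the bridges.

b-d, b-f

The edges on the cycle f-a-e-c-f are not bridges since each lies on that cycle.
But removing d-b disconnects d from b; removing f-b disconnects f from b — these are bridges.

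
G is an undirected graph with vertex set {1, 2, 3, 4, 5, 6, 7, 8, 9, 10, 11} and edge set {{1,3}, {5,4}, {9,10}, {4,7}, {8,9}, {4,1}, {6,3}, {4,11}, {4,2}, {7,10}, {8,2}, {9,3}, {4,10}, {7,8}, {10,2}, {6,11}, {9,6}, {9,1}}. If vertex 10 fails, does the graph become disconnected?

No

Deleting 10 leaves 1 component (was 1) (its neighbors 2, 4, 7, 9 remain connected to each other), so 10 is not a cut vertex.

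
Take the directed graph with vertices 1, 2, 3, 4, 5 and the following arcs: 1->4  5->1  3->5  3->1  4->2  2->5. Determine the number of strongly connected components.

2

{1, 2, 4, 5} are all mutually reachable — one SCC of size 4.
{3} is an SCC by itself.
That gives 2 strongly connected components.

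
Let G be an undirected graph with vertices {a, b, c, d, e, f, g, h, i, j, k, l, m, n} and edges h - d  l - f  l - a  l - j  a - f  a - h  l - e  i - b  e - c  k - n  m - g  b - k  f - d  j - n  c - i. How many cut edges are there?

1

The edges on the cycle l-e-c-i-b-k-n-j-l are not bridges since each lies on that cycle.
But removing m - g disconnects m from g — this is a bridge.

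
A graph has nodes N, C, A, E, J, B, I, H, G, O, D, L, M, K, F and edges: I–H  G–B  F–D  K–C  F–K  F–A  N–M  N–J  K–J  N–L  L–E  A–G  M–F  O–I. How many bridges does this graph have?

9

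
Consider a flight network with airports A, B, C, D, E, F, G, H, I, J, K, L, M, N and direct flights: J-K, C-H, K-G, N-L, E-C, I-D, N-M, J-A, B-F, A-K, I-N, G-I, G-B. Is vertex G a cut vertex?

Deleting G raises the number of components from 2 to 4, so G is a cut vertex.

Yes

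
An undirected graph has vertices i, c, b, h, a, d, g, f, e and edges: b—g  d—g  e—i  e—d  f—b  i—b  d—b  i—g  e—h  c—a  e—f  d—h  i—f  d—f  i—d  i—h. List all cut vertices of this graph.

Removing a, for instance, still leaves 2 components. No single vertex removal increases the component count — the graph has no articulation points.

none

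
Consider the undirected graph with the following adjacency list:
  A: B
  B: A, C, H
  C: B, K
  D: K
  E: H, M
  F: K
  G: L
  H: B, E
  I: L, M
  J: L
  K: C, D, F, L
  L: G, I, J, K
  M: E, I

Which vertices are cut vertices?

B, K, L

Removing B increases the component count from 1 to 2, so B is a cut vertex.
Removing K increases the component count from 1 to 3, so K is a cut vertex.
Removing L increases the component count from 1 to 3, so L is a cut vertex.
By contrast removing F leaves 1 component; it is not a cut vertex. No other vertex is a cut vertex either.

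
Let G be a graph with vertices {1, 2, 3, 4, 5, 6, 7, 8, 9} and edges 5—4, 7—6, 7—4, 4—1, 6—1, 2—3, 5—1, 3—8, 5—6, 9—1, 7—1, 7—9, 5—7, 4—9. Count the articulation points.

1

Removing 3 increases the component count from 2 to 3, so 3 is a cut vertex.
By contrast removing 9 leaves 2 components; it is not a cut vertex. No other vertex is a cut vertex either.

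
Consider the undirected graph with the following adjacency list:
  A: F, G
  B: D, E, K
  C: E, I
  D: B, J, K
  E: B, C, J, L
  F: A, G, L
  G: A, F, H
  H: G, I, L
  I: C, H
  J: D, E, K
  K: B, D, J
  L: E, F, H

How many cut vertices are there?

1

Removing E increases the component count from 1 to 2, so E is a cut vertex.
By contrast removing B leaves 1 component; it is not a cut vertex. No other vertex is a cut vertex either.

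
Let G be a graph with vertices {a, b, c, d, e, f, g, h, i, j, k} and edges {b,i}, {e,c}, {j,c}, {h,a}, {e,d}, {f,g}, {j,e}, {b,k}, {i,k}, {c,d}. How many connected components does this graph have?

4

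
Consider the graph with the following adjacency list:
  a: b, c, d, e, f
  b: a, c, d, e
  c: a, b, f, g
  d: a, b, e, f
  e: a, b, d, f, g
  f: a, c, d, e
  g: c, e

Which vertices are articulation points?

none

Removing a, for instance, still leaves 1 component. No single vertex removal increases the component count — the graph has no articulation points.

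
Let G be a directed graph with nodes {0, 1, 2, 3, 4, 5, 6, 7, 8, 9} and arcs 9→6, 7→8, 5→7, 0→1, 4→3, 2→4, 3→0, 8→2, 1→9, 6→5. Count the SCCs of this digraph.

1

{0, 1, 2, 3, 4, 5, 6, 7, 8, 9} are all mutually reachable — one SCC of size 10.
That gives 1 strongly connected component.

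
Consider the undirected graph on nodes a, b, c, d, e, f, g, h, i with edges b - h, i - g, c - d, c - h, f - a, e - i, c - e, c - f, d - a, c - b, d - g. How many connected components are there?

1

Starting from a we can reach a, b, c, d, e, f, g, h, i. That is one component of size 9.
Total: 1 component.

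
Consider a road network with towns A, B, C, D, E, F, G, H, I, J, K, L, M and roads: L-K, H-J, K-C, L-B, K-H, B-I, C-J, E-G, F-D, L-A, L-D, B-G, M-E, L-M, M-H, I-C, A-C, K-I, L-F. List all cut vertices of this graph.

Removing L increases the component count from 1 to 2, so L is a cut vertex.
By contrast removing I leaves 1 component; it is not a cut vertex. No other vertex is a cut vertex either.

L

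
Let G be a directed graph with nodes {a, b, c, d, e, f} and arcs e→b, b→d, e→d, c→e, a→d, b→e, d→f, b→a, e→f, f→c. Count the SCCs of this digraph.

1

{a, b, c, d, e, f} are all mutually reachable — one SCC of size 6.
That gives 1 strongly connected component.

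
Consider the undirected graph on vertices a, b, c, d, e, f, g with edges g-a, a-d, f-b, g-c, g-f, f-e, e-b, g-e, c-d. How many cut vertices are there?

Removing g increases the component count from 1 to 2, so g is a cut vertex.
By contrast removing b leaves 1 component; it is not a cut vertex. No other vertex is a cut vertex either.

1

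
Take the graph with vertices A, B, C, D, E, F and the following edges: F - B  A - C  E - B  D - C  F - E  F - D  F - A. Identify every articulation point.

F

Removing F increases the component count from 1 to 2, so F is a cut vertex.
By contrast removing E leaves 1 component; it is not a cut vertex. No other vertex is a cut vertex either.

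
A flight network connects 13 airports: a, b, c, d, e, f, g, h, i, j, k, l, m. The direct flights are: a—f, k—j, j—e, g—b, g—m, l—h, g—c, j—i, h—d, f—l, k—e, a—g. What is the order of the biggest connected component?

9

Starting from e we can reach e, i, j, k. That is one component of size 4.
Starting from a we can reach a, b, c, d, f, g, h, l, m. That is one component of size 9.
The largest has 9 vertices.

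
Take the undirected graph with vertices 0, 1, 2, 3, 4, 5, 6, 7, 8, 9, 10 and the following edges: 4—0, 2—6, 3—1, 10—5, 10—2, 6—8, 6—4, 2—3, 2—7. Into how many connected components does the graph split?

2

9 is isolated — a component by itself.
Starting from 0 we can reach 0, 1, 2, 3, 4, 5, 6, 7, 8, 10. That is one component of size 10.
Total: 2 components.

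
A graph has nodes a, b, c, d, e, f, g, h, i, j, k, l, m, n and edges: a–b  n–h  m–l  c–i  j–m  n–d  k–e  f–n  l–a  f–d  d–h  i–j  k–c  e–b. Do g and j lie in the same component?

No

The component containing g is {g}, and j is not in it.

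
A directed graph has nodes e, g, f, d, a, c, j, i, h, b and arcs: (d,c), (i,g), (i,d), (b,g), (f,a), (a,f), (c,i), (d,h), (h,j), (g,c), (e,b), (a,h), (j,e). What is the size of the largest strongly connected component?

8

{b, c, d, e, g, h, i, j} are all mutually reachable — one SCC of size 8.
{a, f} are all mutually reachable — one SCC of size 2.
The largest has 8 vertices.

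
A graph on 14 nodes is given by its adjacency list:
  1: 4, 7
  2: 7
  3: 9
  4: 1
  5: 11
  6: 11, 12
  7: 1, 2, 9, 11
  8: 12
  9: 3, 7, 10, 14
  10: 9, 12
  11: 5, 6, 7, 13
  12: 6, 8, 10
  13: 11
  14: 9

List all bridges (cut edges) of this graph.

The edges on the cycle 7-11-6-12-10-9-7 are not bridges since each lies on that cycle.
But removing 4-1 disconnects 4 from 1; removing 11-5 disconnects 11 from 5; removing 12-8 disconnects 12 from 8; removing 14-9 disconnects 14 from 9 — these are bridges.
In total 8 edges are bridges.

1-4, 1-7, 11-13, 11-5, 12-8, 14-9, 2-7, 3-9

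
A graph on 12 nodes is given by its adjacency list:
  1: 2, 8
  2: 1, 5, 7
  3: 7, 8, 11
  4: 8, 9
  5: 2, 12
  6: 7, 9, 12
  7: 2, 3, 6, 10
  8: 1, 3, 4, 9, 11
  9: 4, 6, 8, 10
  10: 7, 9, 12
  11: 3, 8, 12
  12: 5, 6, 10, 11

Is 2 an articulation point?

Deleting 2 leaves 1 component (was 1) (its neighbors 1, 5, 7 remain connected to each other), so 2 is not a cut vertex.

No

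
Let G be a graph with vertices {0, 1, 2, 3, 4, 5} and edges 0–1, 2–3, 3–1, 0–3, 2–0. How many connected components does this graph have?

3

5 is isolated — a component by itself.
4 is isolated — a component by itself.
Starting from 0 we can reach 0, 1, 2, 3. That is one component of size 4.
Total: 3 components.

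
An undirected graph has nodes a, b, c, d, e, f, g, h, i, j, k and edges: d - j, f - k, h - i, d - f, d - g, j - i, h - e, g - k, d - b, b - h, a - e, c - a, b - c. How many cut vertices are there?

Removing d increases the component count from 1 to 2, so d is a cut vertex.
By contrast removing k leaves 1 component; it is not a cut vertex. No other vertex is a cut vertex either.

1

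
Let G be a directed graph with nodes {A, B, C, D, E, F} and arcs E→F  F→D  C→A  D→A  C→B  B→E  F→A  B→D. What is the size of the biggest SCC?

{B} is an SCC by itself.
{A} is an SCC by itself.
{F} is an SCC by itself.
{D} is an SCC by itself.
{E} is an SCC by itself.
(and 1 more singleton SCC)
The largest has 1 vertex.

1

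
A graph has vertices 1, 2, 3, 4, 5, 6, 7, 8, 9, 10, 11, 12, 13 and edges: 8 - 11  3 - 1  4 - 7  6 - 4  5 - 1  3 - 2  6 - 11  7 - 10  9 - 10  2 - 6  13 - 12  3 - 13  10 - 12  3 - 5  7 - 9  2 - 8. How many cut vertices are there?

1

Removing 3 increases the component count from 1 to 2, so 3 is a cut vertex.
By contrast removing 1 leaves 1 component; it is not a cut vertex. No other vertex is a cut vertex either.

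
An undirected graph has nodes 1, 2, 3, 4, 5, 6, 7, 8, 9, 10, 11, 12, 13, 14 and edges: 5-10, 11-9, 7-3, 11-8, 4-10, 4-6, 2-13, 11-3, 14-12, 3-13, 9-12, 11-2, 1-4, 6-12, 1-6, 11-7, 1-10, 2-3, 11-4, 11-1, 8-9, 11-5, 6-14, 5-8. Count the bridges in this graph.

0

The edges on the cycle 11-5-10-4-11 are not bridges since each lies on that cycle.
Every edge lies on some cycle, so there are no bridges.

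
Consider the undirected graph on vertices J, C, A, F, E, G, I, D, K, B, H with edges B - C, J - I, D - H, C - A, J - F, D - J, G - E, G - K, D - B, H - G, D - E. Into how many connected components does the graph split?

1

Starting from A we can reach A, B, C, D, E, F, G, H, I, J, K. That is one component of size 11.
Total: 1 component.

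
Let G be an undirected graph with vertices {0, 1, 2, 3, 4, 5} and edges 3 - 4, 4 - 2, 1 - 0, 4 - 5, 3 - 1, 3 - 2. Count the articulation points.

3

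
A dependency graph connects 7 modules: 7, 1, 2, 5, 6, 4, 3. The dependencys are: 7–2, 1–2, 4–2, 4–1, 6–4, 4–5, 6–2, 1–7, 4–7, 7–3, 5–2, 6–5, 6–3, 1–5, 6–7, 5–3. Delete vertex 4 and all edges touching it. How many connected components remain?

1

With 4 gone, the remaining components are: {1, 2, 3, 5, 6, 7}.
That is 1 component.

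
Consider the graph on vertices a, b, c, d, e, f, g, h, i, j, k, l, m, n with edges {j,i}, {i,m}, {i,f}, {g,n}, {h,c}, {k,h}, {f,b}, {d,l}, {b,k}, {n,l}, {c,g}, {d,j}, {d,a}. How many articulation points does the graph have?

2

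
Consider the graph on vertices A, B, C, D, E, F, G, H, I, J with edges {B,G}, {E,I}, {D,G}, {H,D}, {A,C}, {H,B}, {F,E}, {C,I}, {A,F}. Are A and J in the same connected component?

No

The component containing A is {A, C, E, F, I}, and J is not in it.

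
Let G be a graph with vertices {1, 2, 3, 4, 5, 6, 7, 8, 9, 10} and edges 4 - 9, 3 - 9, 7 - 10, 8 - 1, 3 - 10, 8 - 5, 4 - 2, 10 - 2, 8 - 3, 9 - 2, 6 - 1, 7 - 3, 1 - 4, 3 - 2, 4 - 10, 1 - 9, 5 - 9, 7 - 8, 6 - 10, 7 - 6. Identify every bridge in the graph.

The edges on the cycle 7-8-1-4-2-3-7 are not bridges since each lies on that cycle.
Every edge lies on some cycle, so there are no bridges.

none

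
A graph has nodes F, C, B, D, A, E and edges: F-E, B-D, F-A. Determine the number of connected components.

3

C is isolated — a component by itself.
Starting from B we can reach B, D. That is one component of size 2.
Starting from A we can reach A, E, F. That is one component of size 3.
Total: 3 components.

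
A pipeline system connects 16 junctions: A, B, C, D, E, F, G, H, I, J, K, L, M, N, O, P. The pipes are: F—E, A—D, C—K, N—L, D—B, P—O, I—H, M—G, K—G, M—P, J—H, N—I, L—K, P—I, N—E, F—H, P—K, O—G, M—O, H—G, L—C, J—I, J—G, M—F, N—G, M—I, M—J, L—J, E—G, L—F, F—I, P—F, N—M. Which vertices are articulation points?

Removing D increases the component count from 2 to 3, so D is a cut vertex.
By contrast removing E leaves 2 components; it is not a cut vertex. No other vertex is a cut vertex either.

D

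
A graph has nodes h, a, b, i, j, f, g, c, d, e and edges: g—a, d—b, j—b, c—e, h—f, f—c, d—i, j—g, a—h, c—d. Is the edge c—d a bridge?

After removing c—d, the path c-f-h-a-g-j-b-d still connects them, so the edge is not a bridge.

No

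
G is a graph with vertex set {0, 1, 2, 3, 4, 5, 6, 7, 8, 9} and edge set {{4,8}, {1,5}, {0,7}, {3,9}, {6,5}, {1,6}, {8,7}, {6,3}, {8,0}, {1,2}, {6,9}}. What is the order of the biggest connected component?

Starting from 0 we can reach 0, 4, 7, 8. That is one component of size 4.
Starting from 1 we can reach 1, 2, 3, 5, 6, 9. That is one component of size 6.
The largest has 6 vertices.

6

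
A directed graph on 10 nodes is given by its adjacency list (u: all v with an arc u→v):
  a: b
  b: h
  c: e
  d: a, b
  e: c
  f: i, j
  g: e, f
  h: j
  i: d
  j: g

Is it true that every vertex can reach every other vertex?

There is no directed path from c to g, so the graph is not strongly connected.

No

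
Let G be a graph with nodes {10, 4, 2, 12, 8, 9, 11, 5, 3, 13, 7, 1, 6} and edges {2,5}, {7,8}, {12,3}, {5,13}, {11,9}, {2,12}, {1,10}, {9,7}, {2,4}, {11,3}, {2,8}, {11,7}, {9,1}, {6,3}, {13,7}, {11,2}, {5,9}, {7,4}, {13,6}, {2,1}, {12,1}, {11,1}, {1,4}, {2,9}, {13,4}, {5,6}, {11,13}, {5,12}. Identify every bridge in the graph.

1-10

The edges on the cycle 11-2-5-9-1-4-7-11 are not bridges since each lies on that cycle.
But removing 1—10 disconnects 1 from 10 — this is a bridge.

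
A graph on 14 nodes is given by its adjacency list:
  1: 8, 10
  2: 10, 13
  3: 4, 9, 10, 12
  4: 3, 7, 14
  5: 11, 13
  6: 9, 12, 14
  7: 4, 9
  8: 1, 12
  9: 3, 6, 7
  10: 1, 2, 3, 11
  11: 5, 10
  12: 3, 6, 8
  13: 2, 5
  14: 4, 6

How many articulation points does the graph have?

1

Removing 10 increases the component count from 1 to 2, so 10 is a cut vertex.
By contrast removing 13 leaves 1 component; it is not a cut vertex. No other vertex is a cut vertex either.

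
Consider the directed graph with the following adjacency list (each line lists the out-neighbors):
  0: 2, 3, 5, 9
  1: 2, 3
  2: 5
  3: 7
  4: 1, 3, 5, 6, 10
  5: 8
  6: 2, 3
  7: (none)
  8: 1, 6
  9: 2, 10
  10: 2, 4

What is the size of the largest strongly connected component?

5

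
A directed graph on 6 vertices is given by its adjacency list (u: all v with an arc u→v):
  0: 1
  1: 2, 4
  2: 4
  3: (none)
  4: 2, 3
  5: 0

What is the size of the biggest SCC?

2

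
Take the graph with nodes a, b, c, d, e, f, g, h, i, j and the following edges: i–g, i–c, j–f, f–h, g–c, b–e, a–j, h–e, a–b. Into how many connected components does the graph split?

d is isolated — a component by itself.
Starting from c we can reach c, g, i. That is one component of size 3.
Starting from a we can reach a, b, e, f, h, j. That is one component of size 6.
Total: 3 components.

3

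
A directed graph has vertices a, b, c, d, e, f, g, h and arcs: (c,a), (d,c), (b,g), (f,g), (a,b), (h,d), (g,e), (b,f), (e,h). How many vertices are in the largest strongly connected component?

{a, b, c, d, e, f, g, h} are all mutually reachable — one SCC of size 8.
The largest has 8 vertices.

8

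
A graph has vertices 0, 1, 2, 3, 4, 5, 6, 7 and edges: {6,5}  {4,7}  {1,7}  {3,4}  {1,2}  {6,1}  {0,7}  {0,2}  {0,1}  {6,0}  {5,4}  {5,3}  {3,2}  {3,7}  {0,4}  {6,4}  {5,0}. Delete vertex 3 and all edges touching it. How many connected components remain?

With 3 gone, the remaining components are: {0, 1, 2, 4, 5, 6, 7}.
That is 1 component.

1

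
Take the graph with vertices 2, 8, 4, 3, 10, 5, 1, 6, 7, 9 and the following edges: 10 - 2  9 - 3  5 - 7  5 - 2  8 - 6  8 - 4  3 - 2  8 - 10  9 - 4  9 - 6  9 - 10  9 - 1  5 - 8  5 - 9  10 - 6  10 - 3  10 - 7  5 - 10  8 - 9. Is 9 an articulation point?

Deleting 9 raises the number of components from 1 to 2, so 9 is a cut vertex.

Yes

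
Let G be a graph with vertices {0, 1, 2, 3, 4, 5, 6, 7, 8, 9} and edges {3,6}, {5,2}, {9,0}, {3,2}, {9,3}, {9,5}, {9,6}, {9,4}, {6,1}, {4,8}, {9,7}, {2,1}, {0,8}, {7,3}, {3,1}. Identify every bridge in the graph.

none

The edges on the cycle 9-5-2-1-6-9 are not bridges since each lies on that cycle.
Every edge lies on some cycle, so there are no bridges.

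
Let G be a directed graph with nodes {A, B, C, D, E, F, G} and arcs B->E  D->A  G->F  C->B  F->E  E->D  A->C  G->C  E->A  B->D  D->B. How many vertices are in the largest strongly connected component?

5

{A, B, C, D, E} are all mutually reachable — one SCC of size 5.
{G} is an SCC by itself.
{F} is an SCC by itself.
The largest has 5 vertices.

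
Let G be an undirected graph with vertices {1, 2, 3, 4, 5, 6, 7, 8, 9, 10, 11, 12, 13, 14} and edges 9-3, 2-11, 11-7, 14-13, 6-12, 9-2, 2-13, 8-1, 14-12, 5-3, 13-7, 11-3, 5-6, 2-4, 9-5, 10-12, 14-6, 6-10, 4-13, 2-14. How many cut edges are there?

The edges on the cycle 9-5-3-9 are not bridges since each lies on that cycle.
But removing 8-1 disconnects 8 from 1 — this is a bridge.

1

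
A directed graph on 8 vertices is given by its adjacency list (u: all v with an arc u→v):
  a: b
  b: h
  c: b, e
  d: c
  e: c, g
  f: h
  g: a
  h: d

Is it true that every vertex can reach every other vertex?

There is no directed path from c to f, so the graph is not strongly connected.

No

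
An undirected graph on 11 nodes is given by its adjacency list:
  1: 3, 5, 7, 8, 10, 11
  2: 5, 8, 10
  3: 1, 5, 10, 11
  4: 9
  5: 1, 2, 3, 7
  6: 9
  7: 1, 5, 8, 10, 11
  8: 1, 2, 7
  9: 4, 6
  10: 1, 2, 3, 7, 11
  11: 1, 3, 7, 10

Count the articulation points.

1

Removing 9 increases the component count from 2 to 3, so 9 is a cut vertex.
By contrast removing 7 leaves 2 components; it is not a cut vertex. No other vertex is a cut vertex either.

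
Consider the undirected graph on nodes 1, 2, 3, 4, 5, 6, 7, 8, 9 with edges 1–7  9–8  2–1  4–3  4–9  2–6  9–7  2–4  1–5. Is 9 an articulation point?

Deleting 9 raises the number of components from 1 to 2, so 9 is a cut vertex.

Yes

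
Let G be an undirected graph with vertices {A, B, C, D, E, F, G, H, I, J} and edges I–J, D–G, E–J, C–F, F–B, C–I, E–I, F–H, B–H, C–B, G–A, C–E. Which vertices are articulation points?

C, G

Removing C increases the component count from 2 to 3, so C is a cut vertex.
Removing G increases the component count from 2 to 3, so G is a cut vertex.
By contrast removing D leaves 2 components; it is not a cut vertex. No other vertex is a cut vertex either.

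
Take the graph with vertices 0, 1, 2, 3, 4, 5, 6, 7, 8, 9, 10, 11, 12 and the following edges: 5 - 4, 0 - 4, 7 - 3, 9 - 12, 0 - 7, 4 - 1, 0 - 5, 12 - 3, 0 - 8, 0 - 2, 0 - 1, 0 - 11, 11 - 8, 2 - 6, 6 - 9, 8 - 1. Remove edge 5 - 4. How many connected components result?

5 and 4 are still connected via 5-0-4, so the component count stays at 2.

2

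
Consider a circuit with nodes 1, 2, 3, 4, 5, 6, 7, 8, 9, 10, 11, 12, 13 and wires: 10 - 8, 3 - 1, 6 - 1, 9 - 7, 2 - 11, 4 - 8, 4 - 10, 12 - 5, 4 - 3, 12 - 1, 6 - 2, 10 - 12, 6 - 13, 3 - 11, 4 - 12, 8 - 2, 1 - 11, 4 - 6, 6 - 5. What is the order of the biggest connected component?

Starting from 7 we can reach 7, 9. That is one component of size 2.
Starting from 1 we can reach 1, 2, 3, 4, 5, 6, 8, 10, 11, 12, 13. That is one component of size 11.
The largest has 11 vertices.

11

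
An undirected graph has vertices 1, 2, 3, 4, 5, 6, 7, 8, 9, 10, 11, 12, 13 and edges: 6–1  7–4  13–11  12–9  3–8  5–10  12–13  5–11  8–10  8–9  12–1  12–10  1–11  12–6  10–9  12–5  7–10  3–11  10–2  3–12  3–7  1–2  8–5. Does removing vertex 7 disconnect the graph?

Yes

Deleting 7 raises the number of components from 1 to 2, so 7 is a cut vertex.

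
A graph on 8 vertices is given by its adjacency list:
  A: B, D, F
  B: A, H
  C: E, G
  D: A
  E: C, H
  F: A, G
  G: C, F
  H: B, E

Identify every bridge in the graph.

The edges on the cycle E-H-B-A-F-G-C-E are not bridges since each lies on that cycle.
But removing A-D disconnects A from D — this is a bridge.

A-D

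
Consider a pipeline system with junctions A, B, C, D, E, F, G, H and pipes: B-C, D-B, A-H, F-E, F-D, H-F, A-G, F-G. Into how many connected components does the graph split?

1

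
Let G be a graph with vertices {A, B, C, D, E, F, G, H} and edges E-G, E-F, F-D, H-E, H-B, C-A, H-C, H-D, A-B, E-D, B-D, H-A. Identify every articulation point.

Removing E increases the component count from 1 to 2, so E is a cut vertex.
By contrast removing G leaves 1 component; it is not a cut vertex. No other vertex is a cut vertex either.

E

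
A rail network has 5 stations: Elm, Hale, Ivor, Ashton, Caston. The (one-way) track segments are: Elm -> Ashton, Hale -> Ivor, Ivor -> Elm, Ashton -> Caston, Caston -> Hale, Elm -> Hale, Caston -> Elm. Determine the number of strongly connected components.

{Elm, Hale, Ivor, Ashton, Caston} are all mutually reachable — one SCC of size 5.
That gives 1 strongly connected component.

1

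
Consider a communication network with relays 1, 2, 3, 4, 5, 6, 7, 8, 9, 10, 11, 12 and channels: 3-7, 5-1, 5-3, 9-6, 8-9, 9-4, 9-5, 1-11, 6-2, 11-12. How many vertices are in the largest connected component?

11

10 is isolated — a component by itself.
Starting from 1 we can reach 1, 2, 3, 4, 5, 6, 7, 8, 9, 11, 12. That is one component of size 11.
The largest has 11 vertices.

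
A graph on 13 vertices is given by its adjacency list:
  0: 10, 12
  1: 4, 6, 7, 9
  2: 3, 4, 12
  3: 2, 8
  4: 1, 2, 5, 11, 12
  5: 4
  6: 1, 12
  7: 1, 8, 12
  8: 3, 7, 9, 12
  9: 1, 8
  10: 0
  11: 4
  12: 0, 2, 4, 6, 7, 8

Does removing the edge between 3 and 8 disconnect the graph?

No

After removing 3-8, the path 3-2-12-8 still connects them, so the edge is not a bridge.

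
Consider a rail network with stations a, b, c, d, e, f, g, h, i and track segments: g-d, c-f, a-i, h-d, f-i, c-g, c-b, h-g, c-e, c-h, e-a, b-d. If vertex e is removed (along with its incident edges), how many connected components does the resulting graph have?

With e gone, the remaining components are: {a, b, c, d, f, g, h, i}.
That is 1 component.

1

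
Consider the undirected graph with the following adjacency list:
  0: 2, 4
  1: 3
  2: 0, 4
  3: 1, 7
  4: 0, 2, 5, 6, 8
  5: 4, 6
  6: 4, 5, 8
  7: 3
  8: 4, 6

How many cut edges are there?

The edges on the cycle 4-2-0-4 are not bridges since each lies on that cycle.
But removing 7-3 disconnects 7 from 3; removing 1-3 disconnects 1 from 3 — these are bridges.
That makes 2 bridges.

2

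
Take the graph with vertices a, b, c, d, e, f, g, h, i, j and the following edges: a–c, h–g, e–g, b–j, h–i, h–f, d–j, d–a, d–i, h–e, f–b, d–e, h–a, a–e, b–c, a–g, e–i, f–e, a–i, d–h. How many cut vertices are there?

Removing e, for instance, still leaves 1 component. No single vertex removal increases the component count — the graph has no articulation points.

0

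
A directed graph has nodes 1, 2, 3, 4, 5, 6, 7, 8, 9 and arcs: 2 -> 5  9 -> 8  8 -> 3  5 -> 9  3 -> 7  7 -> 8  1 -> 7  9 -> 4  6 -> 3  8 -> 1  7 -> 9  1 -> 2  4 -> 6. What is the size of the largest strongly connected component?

9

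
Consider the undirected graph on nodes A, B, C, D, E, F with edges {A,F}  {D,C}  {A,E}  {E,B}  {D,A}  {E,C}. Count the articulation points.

2

Removing A increases the component count from 1 to 2, so A is a cut vertex.
Removing E increases the component count from 1 to 2, so E is a cut vertex.
By contrast removing C leaves 1 component; it is not a cut vertex. No other vertex is a cut vertex either.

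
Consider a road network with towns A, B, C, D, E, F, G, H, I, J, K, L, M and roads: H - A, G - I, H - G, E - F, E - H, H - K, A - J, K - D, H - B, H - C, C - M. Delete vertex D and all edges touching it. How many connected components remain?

With D gone, the remaining components are: {L}; {A, B, C, E, F, G, H, I, J, K, M}.
That is 2 components.

2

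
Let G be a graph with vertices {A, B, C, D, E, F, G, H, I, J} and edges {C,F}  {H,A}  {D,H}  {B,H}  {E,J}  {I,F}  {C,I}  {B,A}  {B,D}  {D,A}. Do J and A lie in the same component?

No

The component containing J is {E, J}, and A is not in it.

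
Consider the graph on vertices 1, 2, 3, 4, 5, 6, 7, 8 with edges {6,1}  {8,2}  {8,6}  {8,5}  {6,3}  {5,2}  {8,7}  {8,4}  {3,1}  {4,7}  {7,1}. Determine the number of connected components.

1

Starting from 1 we can reach 1, 2, 3, 4, 5, 6, 7, 8. That is one component of size 8.
Total: 1 component.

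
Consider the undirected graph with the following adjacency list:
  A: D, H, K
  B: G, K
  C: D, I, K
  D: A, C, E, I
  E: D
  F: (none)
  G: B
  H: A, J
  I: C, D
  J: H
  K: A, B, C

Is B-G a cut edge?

Yes

Removing B-G leaves no path between B and G: the component count goes from 2 to 3. So it is a bridge.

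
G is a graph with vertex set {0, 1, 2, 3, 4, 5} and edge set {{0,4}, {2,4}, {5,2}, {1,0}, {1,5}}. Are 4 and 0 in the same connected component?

From 4 we can reach 0, 1, 2, 4, 5, which includes 0.

Yes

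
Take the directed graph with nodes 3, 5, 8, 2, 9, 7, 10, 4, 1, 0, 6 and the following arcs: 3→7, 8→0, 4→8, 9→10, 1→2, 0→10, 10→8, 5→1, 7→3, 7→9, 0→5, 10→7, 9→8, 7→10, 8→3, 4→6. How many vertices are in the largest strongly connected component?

{0, 3, 7, 8, 9, 10} are all mutually reachable — one SCC of size 6.
{4} is an SCC by itself.
{1} is an SCC by itself.
{2} is an SCC by itself.
{5} is an SCC by itself.
(and 1 more singleton SCC)
The largest has 6 vertices.

6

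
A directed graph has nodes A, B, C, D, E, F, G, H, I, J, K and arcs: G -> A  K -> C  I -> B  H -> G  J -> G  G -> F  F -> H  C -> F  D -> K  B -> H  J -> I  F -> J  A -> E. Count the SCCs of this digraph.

6

{B, F, G, H, I, J} are all mutually reachable — one SCC of size 6.
{E} is an SCC by itself.
{D} is an SCC by itself.
{A} is an SCC by itself.
{C} is an SCC by itself.
(and 1 more singleton SCC)
That gives 6 strongly connected components.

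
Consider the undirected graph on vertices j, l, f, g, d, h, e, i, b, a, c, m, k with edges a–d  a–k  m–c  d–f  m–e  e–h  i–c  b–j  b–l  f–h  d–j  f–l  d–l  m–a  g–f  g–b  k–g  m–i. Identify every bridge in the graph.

none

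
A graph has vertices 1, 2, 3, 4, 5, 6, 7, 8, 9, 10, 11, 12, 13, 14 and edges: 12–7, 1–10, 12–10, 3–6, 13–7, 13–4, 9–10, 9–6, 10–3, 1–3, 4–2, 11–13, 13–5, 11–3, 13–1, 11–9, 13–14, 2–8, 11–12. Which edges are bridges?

13-14, 13-4, 13-5, 2-4, 2-8

The edges on the cycle 11-13-1-3-6-9-11 are not bridges since each lies on that cycle.
But removing 4–13 disconnects 4 from 13; removing 4–2 disconnects 4 from 2; removing 13–5 disconnects 13 from 5; removing 2–8 disconnects 2 from 8 — these are bridges.
In total 5 edges are bridges.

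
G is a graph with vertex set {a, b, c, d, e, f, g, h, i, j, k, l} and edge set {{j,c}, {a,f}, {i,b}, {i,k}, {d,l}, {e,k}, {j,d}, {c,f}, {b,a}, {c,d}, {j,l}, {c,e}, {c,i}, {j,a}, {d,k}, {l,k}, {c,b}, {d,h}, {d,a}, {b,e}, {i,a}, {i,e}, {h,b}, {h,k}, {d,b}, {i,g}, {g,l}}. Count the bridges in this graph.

0

The edges on the cycle j-c-i-g-l-j are not bridges since each lies on that cycle.
Every edge lies on some cycle, so there are no bridges.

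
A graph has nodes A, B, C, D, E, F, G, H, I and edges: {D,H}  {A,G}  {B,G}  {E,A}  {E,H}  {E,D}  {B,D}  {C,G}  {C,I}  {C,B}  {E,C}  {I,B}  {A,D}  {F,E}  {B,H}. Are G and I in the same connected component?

Yes

From G we can reach A, B, C, D, E, F, G, H, I, which includes I.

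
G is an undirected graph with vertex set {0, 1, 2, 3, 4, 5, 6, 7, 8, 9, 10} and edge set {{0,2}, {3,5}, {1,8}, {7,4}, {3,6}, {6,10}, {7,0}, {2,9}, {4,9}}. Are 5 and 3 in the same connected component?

From 5 we can reach 3, 5, 6, 10, which includes 3.

Yes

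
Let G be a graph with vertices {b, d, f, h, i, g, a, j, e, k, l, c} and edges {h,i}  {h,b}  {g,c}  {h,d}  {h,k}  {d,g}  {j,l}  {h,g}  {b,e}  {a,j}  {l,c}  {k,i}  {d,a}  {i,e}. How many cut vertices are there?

Removing h increases the component count from 2 to 3, so h is a cut vertex.
By contrast removing i leaves 2 components; it is not a cut vertex. No other vertex is a cut vertex either.

1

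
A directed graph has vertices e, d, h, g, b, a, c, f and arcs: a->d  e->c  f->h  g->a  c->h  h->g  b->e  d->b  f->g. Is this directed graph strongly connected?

No

There is no directed path from b to f, so the graph is not strongly connected.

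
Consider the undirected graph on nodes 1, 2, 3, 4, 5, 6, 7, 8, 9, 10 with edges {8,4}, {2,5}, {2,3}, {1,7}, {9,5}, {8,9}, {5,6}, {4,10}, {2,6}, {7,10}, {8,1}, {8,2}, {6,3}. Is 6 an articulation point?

Deleting 6 leaves 1 component (was 1) (its neighbors 2, 3, 5 remain connected to each other), so 6 is not a cut vertex.

No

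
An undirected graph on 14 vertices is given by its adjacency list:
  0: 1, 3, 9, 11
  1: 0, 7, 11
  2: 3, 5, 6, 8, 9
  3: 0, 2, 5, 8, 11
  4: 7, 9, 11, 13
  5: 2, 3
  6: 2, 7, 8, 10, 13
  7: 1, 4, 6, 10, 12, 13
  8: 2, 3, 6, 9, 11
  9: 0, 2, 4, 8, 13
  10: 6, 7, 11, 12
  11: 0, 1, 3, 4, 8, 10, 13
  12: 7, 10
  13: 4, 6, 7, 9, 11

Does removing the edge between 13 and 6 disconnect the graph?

After removing 13-6, the path 13-7-6 still connects them, so the edge is not a bridge.

No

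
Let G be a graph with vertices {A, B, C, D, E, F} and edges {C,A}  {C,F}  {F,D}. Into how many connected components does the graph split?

E is isolated — a component by itself.
B is isolated — a component by itself.
Starting from A we can reach A, C, D, F. That is one component of size 4.
Total: 3 components.

3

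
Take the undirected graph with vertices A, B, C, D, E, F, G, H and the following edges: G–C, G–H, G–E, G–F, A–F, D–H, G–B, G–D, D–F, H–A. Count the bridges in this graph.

The edges on the cycle G-D-F-G are not bridges since each lies on that cycle.
But removing G–B disconnects G from B; removing E–G disconnects E from G; removing G–C disconnects G from C — these are bridges.
That makes 3 bridges.

3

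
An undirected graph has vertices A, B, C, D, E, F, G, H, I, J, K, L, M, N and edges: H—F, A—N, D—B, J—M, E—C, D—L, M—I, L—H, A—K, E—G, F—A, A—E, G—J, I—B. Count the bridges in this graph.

3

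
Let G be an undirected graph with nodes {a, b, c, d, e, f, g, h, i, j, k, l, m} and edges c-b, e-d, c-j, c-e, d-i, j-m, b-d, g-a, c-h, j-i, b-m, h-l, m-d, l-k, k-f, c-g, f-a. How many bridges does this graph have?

0

The edges on the cycle c-h-l-k-f-a-g-c are not bridges since each lies on that cycle.
Every edge lies on some cycle, so there are no bridges.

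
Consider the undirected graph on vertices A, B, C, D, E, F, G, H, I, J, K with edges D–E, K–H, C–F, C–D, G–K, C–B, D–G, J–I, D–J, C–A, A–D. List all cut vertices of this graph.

C, D, G, J, K

Removing C increases the component count from 1 to 3, so C is a cut vertex.
Removing D increases the component count from 1 to 4, so D is a cut vertex.
Removing G increases the component count from 1 to 2, so G is a cut vertex.
Likewise J, K are cut vertices.
By contrast removing B leaves 1 component; it is not a cut vertex. No other vertex is a cut vertex either.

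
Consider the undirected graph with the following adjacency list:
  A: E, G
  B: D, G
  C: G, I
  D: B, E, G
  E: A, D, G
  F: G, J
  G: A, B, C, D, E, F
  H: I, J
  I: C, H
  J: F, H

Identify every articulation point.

G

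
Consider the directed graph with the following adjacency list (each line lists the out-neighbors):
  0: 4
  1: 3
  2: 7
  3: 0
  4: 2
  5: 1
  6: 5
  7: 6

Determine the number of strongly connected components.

1

{0, 1, 2, 3, 4, 5, 6, 7} are all mutually reachable — one SCC of size 8.
That gives 1 strongly connected component.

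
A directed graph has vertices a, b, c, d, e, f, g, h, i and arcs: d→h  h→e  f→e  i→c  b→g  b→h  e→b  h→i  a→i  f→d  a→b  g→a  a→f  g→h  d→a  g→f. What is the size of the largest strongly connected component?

{a, b, d, e, f, g, h} are all mutually reachable — one SCC of size 7.
{c} is an SCC by itself.
{i} is an SCC by itself.
The largest has 7 vertices.

7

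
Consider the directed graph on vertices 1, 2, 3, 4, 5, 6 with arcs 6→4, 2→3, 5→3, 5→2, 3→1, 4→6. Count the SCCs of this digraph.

{4, 6} are all mutually reachable — one SCC of size 2.
{5} is an SCC by itself.
{2} is an SCC by itself.
{3} is an SCC by itself.
{1} is an SCC by itself.
That gives 5 strongly connected components.

5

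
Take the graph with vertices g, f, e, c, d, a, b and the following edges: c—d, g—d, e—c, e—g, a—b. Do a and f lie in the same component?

No

The component containing a is {a, b}, and f is not in it.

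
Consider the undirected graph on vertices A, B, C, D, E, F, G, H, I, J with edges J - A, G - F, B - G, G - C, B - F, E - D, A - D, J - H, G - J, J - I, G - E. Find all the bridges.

C-G, H-J, I-J

The edges on the cycle G-J-A-D-E-G are not bridges since each lies on that cycle.
But removing I - J disconnects I from J; removing C - G disconnects C from G; removing J - H disconnects J from H — these are bridges.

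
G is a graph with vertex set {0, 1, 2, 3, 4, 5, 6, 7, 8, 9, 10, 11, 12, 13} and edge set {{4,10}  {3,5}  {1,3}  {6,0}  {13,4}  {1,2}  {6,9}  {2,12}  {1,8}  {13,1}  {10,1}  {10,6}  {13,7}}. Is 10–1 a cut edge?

After removing 10–1, the path 10-4-13-1 still connects them, so the edge is not a bridge.

No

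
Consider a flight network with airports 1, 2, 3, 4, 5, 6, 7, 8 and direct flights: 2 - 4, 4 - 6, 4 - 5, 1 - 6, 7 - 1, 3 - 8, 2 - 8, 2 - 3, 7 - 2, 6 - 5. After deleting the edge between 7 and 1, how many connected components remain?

7 and 1 are still connected via 7-2-4-6-1, so the component count stays at 1.

1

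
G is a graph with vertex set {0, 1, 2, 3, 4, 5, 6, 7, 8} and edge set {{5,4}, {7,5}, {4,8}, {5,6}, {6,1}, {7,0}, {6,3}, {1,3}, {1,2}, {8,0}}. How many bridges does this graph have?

2

The edges on the cycle 7-5-4-8-0-7 are not bridges since each lies on that cycle.
But removing 6—5 disconnects 6 from 5; removing 1—2 disconnects 1 from 2 — these are bridges.
That makes 2 bridges.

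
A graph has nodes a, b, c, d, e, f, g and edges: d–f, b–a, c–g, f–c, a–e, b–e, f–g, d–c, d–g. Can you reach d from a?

No

The component containing a is {a, b, e}, and d is not in it.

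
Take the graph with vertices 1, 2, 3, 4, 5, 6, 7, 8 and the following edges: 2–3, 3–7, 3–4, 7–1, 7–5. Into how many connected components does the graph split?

3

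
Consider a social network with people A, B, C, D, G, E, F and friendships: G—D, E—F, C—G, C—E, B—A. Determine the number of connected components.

2

Starting from A we can reach A, B. That is one component of size 2.
Starting from C we can reach C, D, E, F, G. That is one component of size 5.
Total: 2 components.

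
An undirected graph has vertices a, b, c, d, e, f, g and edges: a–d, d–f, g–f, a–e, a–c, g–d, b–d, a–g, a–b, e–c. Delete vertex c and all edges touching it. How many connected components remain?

1

With c gone, the remaining components are: {a, b, d, e, f, g}.
That is 1 component.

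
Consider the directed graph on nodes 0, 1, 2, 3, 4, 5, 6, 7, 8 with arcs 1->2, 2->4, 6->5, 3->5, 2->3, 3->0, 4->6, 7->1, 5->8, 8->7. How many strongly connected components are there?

2

{1, 2, 3, 4, 5, 6, 7, 8} are all mutually reachable — one SCC of size 8.
{0} is an SCC by itself.
That gives 2 strongly connected components.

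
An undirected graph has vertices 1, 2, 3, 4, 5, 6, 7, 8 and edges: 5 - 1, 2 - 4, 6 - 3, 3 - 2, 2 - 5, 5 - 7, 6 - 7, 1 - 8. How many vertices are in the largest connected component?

Starting from 1 we can reach 1, 2, 3, 4, 5, 6, 7, 8. That is one component of size 8.
The largest has 8 vertices.

8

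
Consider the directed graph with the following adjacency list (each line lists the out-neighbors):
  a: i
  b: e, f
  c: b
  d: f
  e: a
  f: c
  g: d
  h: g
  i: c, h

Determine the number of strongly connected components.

{a, b, c, d, e, f, g, h, i} are all mutually reachable — one SCC of size 9.
That gives 1 strongly connected component.

1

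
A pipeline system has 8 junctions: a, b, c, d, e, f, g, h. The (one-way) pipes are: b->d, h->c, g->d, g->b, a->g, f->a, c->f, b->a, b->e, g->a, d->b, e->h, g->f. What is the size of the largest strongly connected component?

8

{a, b, c, d, e, f, g, h} are all mutually reachable — one SCC of size 8.
The largest has 8 vertices.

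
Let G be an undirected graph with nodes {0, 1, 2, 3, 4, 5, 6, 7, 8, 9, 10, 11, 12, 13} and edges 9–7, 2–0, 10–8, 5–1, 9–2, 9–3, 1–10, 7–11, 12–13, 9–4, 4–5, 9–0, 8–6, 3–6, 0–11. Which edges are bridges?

12-13

The edges on the cycle 9-7-11-0-9 are not bridges since each lies on that cycle.
But removing 12–13 disconnects 12 from 13 — this is a bridge.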